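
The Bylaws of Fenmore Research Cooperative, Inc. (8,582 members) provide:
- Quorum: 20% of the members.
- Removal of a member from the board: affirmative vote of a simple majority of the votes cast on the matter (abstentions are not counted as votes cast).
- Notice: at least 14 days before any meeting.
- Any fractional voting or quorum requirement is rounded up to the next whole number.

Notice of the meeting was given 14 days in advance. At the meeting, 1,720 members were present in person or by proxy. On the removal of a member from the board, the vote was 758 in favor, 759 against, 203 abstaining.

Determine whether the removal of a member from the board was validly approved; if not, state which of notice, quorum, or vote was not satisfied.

Invalid — vote requirement not satisfied.

Notice: 14 days given; 14 required. Satisfied.
Quorum: 20% of 8,582 = 1,716.40, rounded up to 1,717; 1,720 present. Satisfied.
Vote: requires a majority of the votes cast (1,720 − 203 abstaining = 1,517); a majority of 1517 is 759, so 759 needed; 758 in favor. Not satisfied.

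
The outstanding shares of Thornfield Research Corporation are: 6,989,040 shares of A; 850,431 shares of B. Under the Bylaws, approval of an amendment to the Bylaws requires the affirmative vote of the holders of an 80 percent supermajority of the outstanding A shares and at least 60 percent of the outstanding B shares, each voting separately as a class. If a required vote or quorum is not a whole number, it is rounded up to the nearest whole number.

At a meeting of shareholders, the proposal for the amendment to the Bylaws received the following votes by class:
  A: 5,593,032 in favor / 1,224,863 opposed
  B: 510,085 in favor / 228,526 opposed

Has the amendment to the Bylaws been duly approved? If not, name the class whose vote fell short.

A: 4/5 of 6989040 = 5591232; 5,591,232 required, 5,593,032 in favor — approved.
B: 3/5 of 850431 = 510258.60, rounded up to 510259; 510,259 required, 510,085 in favor — not approved.

Not approved — the B shares did not give the required vote.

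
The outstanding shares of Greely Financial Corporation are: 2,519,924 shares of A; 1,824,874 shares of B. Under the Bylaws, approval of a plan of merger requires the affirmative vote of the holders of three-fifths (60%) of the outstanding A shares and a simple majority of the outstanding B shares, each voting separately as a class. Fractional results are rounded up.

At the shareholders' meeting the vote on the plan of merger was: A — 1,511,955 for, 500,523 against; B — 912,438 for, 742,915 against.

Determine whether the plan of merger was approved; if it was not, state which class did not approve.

A: 3/5 of 2519924 = 1511954.40, rounded up to 1511955; 1,511,955 required, 1,511,955 in favor — approved.
B: a majority of 1824874 is 912438; 912,438 required, 912,438 in favor — approved.

Approved — every class gave the required vote.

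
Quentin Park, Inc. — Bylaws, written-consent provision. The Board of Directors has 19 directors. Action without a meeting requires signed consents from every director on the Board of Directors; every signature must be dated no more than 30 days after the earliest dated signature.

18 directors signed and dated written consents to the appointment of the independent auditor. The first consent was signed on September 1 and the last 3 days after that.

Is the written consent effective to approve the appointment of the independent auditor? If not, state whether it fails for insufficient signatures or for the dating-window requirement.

Not effective — insufficient signatures.

Signatures required: all of 19 — unanimous means all 19, so 19 needed; 18 signed. Insufficient.
Dating window: the latest signature is 3 days after the earliest; the limit is 30 days. Within the window.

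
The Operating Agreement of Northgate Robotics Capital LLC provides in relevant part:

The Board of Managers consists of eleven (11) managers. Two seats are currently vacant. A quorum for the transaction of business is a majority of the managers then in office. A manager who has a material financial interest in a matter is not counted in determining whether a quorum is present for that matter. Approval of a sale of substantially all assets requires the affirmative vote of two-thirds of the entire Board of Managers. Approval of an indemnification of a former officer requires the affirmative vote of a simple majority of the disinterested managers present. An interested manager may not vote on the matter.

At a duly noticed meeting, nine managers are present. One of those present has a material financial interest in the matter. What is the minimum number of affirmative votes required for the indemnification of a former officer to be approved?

The indemnification of a former officer requires a majority of the disinterested managers present (9 − 1 = 8).
A majority of 8 is 5.

5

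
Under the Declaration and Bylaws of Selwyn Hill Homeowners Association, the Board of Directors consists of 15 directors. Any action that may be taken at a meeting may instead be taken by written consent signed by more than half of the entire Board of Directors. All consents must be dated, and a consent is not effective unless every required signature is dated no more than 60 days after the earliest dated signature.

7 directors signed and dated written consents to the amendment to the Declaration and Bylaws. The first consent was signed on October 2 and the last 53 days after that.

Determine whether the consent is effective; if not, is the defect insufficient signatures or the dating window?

Not effective — insufficient signatures.

Signatures required: more than half of 15 — a majority of 15 is 8, so 8 needed; 7 signed. Insufficient.
Dating window: the latest signature is 53 days after the earliest; the limit is 60 days. Within the window.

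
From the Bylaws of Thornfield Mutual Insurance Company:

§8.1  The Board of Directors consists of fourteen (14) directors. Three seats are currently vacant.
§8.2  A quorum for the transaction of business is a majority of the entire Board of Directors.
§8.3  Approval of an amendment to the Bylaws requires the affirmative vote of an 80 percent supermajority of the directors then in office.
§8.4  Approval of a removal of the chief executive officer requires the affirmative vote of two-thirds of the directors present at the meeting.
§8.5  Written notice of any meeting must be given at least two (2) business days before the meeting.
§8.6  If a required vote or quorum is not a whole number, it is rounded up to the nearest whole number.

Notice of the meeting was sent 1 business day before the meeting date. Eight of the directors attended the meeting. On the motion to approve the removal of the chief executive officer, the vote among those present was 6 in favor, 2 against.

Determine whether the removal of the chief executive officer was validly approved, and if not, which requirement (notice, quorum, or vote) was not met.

Invalid — notice requirement not satisfied.

Notice: 1 business day given; 2 required (1 < 2). Not satisfied.
Quorum: 8 present; quorum is 8. Satisfied.
Vote: the removal of the chief executive officer requires two-thirds of the directors present (8). 2/3 of 8 = 5.33, rounded up to 6, so 6 affirmative votes are needed; 6 voted in favor. Satisfied.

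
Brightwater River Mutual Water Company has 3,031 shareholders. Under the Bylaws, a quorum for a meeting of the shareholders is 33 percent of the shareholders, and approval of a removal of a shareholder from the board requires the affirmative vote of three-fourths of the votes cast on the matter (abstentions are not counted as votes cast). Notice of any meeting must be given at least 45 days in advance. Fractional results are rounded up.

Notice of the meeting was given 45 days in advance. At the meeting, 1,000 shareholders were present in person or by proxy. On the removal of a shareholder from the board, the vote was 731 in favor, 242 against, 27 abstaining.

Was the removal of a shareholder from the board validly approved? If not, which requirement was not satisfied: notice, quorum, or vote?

Notice: 45 days given; 45 required. Satisfied.
Quorum: 33% of 3,031 = 1,000.23, rounded up to 1,001; 1,000 present. Not satisfied.
Vote: requires three-fourths of the votes cast (1,000 − 27 abstaining = 973); 3/4 of 973 = 729.75, rounded up to 730, so 730 needed; 731 in favor. Satisfied.

Invalid — quorum requirement not satisfied.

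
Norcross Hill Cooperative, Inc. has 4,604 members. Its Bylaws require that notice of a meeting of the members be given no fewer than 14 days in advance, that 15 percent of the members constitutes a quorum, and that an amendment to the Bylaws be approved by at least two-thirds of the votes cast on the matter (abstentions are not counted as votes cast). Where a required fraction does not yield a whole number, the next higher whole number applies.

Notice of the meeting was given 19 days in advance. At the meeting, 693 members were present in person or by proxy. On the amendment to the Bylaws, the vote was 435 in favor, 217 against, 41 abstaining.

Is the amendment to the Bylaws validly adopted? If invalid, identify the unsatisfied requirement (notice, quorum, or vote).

Notice: 19 days given; 14 required. Satisfied.
Quorum: 15% of 4,604 = 690.60, rounded up to 691; 693 present. Satisfied.
Vote: requires two-thirds of the votes cast (693 − 41 abstaining = 652); 2/3 of 652 = 434.67, rounded up to 435, so 435 needed; 435 in favor. Satisfied.

Valid — all requirements satisfied.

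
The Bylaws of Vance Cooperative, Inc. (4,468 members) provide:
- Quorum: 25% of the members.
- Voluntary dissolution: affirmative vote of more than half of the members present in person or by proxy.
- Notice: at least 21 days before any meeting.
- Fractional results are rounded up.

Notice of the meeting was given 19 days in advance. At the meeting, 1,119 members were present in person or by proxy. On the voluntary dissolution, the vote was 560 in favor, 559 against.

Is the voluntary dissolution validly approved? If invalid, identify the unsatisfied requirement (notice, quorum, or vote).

Notice: 19 days given; 21 required. Not satisfied.
Quorum: 25% of 4,468 = 1,117; 1,119 present. Satisfied.
Vote: requires a majority of those present (1,119); a majority of 1119 is 560, so 560 needed; 560 in favor. Satisfied.

Invalid — notice requirement not satisfied.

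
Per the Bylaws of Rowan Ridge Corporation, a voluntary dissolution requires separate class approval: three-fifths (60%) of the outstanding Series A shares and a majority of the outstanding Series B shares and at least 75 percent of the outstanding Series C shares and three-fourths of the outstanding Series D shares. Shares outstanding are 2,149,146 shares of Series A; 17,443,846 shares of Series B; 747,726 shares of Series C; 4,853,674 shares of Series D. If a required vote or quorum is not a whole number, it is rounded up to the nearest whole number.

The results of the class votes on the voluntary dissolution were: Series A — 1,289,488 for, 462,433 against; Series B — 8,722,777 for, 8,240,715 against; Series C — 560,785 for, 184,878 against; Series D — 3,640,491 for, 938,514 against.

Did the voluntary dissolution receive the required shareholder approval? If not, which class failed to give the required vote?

Not approved — the Series C shares did not give the required vote.

Series A: 3/5 of 2149146 = 1289487.60, rounded up to 1289488; 1,289,488 required, 1,289,488 in favor — approved.
Series B: a majority of 17443846 is 8721924; 8,721,924 required, 8,722,777 in favor — approved.
Series C: 3/4 of 747726 = 560794.50, rounded up to 560795; 560,795 required, 560,785 in favor — not approved.
Series D: 3/4 of 4853674 = 3640255.50, rounded up to 3640256; 3,640,256 required, 3,640,491 in favor — approved.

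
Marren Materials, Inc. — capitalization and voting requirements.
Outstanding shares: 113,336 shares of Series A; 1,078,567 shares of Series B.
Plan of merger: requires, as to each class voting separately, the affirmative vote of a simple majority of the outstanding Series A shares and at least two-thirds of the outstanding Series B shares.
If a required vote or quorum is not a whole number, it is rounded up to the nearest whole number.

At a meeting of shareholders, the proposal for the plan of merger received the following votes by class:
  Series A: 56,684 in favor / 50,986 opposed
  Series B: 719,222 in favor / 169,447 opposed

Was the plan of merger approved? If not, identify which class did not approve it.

Approved — every class gave the required vote.

Series A: a majority of 113336 is 56669; 56,669 required, 56,684 in favor — approved.
Series B: 2/3 of 1078567 = 719044.67, rounded up to 719045; 719,045 required, 719,222 in favor — approved.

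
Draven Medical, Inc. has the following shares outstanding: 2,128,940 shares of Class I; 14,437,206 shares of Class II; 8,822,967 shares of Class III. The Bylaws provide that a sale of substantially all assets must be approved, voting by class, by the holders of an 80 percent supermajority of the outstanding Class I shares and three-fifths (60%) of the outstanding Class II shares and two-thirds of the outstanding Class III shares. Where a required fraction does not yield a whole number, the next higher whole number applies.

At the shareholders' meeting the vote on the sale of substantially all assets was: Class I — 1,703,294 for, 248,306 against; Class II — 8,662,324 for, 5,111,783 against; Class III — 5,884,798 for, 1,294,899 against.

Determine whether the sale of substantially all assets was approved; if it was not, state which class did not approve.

Class I: 4/5 of 2128940 = 1703152; 1,703,152 required, 1,703,294 in favor — approved.
Class II: 3/5 of 14437206 = 8662323.60, rounded up to 8662324; 8,662,324 required, 8,662,324 in favor — approved.
Class III: 2/3 of 8822967 = 5881978; 5,881,978 required, 5,884,798 in favor — approved.

Approved — every class gave the required vote.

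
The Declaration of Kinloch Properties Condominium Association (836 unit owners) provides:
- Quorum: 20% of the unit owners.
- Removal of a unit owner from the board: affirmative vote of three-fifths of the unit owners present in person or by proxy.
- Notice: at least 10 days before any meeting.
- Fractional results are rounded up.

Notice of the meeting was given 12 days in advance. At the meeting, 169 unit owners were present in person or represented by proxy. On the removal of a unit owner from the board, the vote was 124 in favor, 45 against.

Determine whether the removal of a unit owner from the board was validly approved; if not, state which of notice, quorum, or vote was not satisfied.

Notice: 12 days given; 10 required. Satisfied.
Quorum: 20% of 836 = 167.20, rounded up to 168; 169 present. Satisfied.
Vote: requires three-fifths of those present (169); 3/5 of 169 = 101.40, rounded up to 102, so 102 needed; 124 in favor. Satisfied.

Valid — all requirements satisfied.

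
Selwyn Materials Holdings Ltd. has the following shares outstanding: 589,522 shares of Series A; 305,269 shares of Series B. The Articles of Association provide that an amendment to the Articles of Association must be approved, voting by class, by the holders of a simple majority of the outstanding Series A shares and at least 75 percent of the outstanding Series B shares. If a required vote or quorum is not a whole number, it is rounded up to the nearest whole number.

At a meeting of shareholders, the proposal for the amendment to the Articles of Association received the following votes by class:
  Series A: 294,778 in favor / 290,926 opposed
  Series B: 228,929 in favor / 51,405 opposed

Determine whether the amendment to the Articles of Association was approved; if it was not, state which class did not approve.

Series A: a majority of 589522 is 294762; 294,762 required, 294,778 in favor — approved.
Series B: 3/4 of 305269 = 228951.75, rounded up to 228952; 228,952 required, 228,929 in favor — not approved.

Not approved — the Series B shares did not give the required vote.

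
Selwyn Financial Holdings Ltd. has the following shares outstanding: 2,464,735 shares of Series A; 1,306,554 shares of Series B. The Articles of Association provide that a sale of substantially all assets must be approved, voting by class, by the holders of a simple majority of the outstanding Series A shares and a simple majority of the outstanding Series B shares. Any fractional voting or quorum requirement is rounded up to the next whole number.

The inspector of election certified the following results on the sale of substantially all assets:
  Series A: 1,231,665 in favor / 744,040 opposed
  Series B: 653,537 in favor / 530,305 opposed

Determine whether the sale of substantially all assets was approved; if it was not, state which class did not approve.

Not approved — the Series A shares did not give the required vote.

Series A: a majority of 2464735 is 1232368; 1,232,368 required, 1,231,665 in favor — not approved.
Series B: a majority of 1306554 is 653278; 653,278 required, 653,537 in favor — approved.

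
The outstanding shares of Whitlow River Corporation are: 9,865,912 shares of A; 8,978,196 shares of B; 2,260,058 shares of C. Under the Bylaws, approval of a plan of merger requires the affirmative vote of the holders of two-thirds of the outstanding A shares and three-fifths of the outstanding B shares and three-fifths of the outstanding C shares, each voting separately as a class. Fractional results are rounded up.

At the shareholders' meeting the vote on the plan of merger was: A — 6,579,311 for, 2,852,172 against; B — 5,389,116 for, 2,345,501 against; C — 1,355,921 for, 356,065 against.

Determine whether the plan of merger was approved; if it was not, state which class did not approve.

A: 2/3 of 9865912 = 6577274.67, rounded up to 6577275; 6,577,275 required, 6,579,311 in favor — approved.
B: 3/5 of 8978196 = 5386917.60, rounded up to 5386918; 5,386,918 required, 5,389,116 in favor — approved.
C: 3/5 of 2260058 = 1356034.80, rounded up to 1356035; 1,356,035 required, 1,355,921 in favor — not approved.

Not approved — the C shares did not give the required vote.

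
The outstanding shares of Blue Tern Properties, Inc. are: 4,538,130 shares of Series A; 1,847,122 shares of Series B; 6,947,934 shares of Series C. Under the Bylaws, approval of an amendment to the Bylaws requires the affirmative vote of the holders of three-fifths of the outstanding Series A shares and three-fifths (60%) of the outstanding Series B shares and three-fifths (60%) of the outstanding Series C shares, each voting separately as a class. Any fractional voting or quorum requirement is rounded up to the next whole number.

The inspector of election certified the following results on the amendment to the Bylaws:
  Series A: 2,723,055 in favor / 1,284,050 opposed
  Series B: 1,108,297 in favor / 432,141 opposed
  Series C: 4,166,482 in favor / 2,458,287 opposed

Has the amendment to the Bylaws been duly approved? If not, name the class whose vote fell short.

Series A: 3/5 of 4538130 = 2722878; 2,722,878 required, 2,723,055 in favor — approved.
Series B: 3/5 of 1847122 = 1108273.20, rounded up to 1108274; 1,108,274 required, 1,108,297 in favor — approved.
Series C: 3/5 of 6947934 = 4168760.40, rounded up to 4168761; 4,168,761 required, 4,166,482 in favor — not approved.

Not approved — the Series C shares did not give the required vote.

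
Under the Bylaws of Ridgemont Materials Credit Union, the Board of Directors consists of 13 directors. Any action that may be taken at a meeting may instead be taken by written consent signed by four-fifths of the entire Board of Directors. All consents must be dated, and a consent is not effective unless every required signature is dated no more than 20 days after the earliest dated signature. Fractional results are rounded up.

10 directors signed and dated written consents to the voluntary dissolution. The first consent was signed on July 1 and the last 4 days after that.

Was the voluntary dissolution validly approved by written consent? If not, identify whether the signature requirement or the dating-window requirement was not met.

Signatures required: four-fifths of 13 — 4/5 of 13 = 10.40, rounded up to 11, so 11 needed; 10 signed. Insufficient.
Dating window: the latest signature is 4 days after the earliest; the limit is 20 days. Within the window.

Not effective — insufficient signatures.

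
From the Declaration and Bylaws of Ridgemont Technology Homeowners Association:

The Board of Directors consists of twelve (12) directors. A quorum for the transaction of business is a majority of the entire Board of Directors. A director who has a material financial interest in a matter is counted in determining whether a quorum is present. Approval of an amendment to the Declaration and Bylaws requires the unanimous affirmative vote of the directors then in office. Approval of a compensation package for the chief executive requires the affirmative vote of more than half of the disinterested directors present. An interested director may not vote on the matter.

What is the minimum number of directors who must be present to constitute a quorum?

7

A majority of 12 is 7.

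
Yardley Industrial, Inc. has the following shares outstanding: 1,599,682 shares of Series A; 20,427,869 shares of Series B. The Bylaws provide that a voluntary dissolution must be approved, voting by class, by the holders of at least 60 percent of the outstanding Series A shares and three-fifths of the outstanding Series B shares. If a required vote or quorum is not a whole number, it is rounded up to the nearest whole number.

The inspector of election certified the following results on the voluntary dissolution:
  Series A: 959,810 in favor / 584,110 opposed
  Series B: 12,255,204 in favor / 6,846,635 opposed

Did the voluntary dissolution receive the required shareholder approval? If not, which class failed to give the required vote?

Series A: 3/5 of 1599682 = 959809.20, rounded up to 959810; 959,810 required, 959,810 in favor — approved.
Series B: 3/5 of 20427869 = 12256721.40, rounded up to 12256722; 12,256,722 required, 12,255,204 in favor — not approved.

Not approved — the Series B shares did not give the required vote.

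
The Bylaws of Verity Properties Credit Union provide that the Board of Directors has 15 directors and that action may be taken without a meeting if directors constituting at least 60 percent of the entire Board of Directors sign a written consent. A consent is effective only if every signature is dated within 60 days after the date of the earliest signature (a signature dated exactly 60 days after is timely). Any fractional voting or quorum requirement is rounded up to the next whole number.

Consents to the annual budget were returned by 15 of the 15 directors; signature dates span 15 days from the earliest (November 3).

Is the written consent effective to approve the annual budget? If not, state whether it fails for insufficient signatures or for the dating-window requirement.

Effective — both the signature and dating-window requirements are satisfied.

Signatures required: at least 60 percent of 15 — 3/5 of 15 = 9, so 9 needed; 15 signed. Sufficient.
Dating window: the latest signature is 15 days after the earliest; the limit is 60 days. Within the window.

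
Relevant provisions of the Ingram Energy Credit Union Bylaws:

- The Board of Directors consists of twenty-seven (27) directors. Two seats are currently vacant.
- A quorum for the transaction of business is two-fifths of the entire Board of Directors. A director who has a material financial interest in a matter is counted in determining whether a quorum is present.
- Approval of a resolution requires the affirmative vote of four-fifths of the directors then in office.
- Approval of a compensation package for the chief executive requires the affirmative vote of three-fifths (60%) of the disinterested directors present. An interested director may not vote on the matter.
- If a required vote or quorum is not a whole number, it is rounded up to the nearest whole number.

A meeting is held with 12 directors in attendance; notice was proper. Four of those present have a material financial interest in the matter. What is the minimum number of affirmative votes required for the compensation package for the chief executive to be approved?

5

The compensation package for the chief executive requires three-fifths of the disinterested directors present (12 − 4 = 8).
3/5 of 8 = 4.80, rounded up to 5.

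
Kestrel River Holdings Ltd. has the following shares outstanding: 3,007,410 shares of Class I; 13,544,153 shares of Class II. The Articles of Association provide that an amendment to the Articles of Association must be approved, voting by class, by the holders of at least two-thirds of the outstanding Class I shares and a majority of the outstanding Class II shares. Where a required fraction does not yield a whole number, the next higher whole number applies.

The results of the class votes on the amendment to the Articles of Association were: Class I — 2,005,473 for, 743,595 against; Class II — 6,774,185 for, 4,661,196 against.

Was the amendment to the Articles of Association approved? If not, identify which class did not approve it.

Approved — every class gave the required vote.

Class I: 2/3 of 3007410 = 2004940; 2,004,940 required, 2,005,473 in favor — approved.
Class II: a majority of 13544153 is 6772077; 6,772,077 required, 6,774,185 in favor — approved.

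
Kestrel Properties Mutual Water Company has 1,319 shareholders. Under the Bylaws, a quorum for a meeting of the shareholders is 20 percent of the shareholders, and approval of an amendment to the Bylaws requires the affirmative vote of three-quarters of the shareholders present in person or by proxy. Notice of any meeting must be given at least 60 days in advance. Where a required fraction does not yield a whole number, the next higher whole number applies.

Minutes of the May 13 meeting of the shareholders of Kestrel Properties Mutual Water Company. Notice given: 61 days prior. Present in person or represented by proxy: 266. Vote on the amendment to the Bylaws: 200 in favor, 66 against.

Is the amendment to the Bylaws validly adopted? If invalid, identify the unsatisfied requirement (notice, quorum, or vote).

Notice: 61 days given; 60 required. Satisfied.
Quorum: 20% of 1,319 = 263.80, rounded up to 264; 266 present. Satisfied.
Vote: requires three-fourths of those present (266); 3/4 of 266 = 199.50, rounded up to 200, so 200 needed; 200 in favor. Satisfied.

Valid — all requirements satisfied.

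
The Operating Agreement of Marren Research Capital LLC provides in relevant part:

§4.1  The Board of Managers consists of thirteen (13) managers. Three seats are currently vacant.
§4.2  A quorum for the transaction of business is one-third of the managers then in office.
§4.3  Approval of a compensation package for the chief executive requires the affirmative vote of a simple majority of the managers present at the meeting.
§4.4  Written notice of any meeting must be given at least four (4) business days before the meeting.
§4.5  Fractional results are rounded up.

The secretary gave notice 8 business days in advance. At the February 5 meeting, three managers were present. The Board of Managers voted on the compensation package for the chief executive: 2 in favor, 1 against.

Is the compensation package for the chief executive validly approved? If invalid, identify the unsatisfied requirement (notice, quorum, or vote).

Notice: 8 business days given; 4 required (8 ≥ 4). Satisfied.
Quorum: 3 present; quorum is 4. Not satisfied.
Vote: the compensation package for the chief executive requires a majority of the managers present (3). A majority of 3 is 2, so 2 affirmative votes are needed; 2 voted in favor. Satisfied. (Moot — without a quorum no business can be validly transacted.)

Invalid — quorum requirement not satisfied.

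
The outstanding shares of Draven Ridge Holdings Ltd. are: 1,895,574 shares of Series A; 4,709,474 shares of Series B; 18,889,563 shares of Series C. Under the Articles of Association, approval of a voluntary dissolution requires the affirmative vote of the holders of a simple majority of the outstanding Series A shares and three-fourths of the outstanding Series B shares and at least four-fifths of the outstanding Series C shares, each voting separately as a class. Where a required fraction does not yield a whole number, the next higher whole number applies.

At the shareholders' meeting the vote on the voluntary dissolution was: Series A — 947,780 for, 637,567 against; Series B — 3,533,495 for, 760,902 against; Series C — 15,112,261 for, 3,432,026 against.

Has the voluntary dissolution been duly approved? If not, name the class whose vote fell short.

Not approved — the Series A shares did not give the required vote.

Series A: a majority of 1895574 is 947788; 947,788 required, 947,780 in favor — not approved.
Series B: 3/4 of 4709474 = 3532105.50, rounded up to 3532106; 3,532,106 required, 3,533,495 in favor — approved.
Series C: 4/5 of 18889563 = 15111650.40, rounded up to 15111651; 15,111,651 required, 15,112,261 in favor — approved.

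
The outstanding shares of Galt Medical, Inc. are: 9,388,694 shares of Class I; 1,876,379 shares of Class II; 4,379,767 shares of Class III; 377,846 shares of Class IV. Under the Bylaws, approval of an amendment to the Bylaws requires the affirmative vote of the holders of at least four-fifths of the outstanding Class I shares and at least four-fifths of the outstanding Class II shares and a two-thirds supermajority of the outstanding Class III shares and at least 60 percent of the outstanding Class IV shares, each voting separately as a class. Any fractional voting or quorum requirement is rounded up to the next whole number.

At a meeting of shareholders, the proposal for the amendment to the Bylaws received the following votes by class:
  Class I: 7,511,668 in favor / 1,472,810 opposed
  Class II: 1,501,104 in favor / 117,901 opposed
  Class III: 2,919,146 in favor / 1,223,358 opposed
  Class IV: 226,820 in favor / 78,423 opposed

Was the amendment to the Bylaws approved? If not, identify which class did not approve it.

Class I: 4/5 of 9388694 = 7510955.20, rounded up to 7510956; 7,510,956 required, 7,511,668 in favor — approved.
Class II: 4/5 of 1876379 = 1501103.20, rounded up to 1501104; 1,501,104 required, 1,501,104 in favor — approved.
Class III: 2/3 of 4379767 = 2919844.67, rounded up to 2919845; 2,919,845 required, 2,919,146 in favor — not approved.
Class IV: 3/5 of 377846 = 226707.60, rounded up to 226708; 226,708 required, 226,820 in favor — approved.

Not approved — the Class III shares did not give the required vote.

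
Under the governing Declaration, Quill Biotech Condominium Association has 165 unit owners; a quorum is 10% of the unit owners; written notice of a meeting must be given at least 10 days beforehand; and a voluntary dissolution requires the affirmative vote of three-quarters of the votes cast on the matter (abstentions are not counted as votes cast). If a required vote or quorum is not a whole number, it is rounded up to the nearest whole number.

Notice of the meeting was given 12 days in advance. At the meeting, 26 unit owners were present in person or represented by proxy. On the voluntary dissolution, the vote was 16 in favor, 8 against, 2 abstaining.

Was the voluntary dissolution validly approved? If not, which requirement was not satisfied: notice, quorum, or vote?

Notice: 12 days given; 10 required. Satisfied.
Quorum: 10% of 165 = 16.50, rounded up to 17; 26 present. Satisfied.
Vote: requires three-fourths of the votes cast (26 − 2 abstaining = 24); 3/4 of 24 = 18, so 18 needed; 16 in favor. Not satisfied.

Invalid — vote requirement not satisfied.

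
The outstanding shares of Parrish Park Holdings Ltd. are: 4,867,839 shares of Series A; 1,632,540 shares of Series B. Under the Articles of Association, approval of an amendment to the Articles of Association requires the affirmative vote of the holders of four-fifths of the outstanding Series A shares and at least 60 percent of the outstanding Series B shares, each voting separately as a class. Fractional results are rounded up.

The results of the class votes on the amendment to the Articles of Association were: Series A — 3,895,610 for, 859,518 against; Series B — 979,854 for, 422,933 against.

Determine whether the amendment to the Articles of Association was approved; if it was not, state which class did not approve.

Series A: 4/5 of 4867839 = 3894271.20, rounded up to 3894272; 3,894,272 required, 3,895,610 in favor — approved.
Series B: 3/5 of 1632540 = 979524; 979,524 required, 979,854 in favor — approved.

Approved — every class gave the required vote.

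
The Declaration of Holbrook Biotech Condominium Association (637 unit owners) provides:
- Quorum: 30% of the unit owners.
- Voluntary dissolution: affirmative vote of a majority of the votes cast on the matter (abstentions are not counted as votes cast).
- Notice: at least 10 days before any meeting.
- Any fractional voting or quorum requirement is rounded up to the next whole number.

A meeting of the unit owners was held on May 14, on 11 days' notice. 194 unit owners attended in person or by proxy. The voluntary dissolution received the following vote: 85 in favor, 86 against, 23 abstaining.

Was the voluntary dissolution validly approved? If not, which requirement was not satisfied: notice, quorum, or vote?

Invalid — vote requirement not satisfied.

Notice: 11 days given; 10 required. Satisfied.
Quorum: 30% of 637 = 191.10, rounded up to 192; 194 present. Satisfied.
Vote: requires a majority of the votes cast (194 − 23 abstaining = 171); a majority of 171 is 86, so 86 needed; 85 in favor. Not satisfied.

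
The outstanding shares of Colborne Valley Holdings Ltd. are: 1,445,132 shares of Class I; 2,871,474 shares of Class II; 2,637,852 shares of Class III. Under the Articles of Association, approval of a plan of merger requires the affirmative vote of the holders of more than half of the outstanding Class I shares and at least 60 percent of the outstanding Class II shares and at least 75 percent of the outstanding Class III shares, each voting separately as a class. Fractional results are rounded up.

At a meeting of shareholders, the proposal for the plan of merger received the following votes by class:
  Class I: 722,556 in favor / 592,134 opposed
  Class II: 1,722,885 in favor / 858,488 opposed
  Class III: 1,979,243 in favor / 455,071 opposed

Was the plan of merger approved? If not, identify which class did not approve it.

Class I: a majority of 1445132 is 722567; 722,567 required, 722,556 in favor — not approved.
Class II: 3/5 of 2871474 = 1722884.40, rounded up to 1722885; 1,722,885 required, 1,722,885 in favor — approved.
Class III: 3/4 of 2637852 = 1978389; 1,978,389 required, 1,979,243 in favor — approved.

Not approved — the Class I shares did not give the required vote.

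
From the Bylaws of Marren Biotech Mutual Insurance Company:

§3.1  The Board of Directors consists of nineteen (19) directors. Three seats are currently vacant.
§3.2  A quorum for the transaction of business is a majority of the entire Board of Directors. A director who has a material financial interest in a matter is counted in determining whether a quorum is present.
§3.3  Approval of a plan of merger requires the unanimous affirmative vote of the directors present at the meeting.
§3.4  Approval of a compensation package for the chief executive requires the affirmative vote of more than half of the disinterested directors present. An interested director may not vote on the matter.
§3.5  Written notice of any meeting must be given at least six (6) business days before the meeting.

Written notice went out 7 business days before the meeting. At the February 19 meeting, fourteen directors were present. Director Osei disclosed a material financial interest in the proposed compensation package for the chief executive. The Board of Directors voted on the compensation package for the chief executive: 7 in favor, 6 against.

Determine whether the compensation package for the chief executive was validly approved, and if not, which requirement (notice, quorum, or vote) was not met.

Notice: 7 business days given; 6 required (7 ≥ 6). Satisfied.
Quorum: 14 present (interested directors count toward quorum); quorum is 10. Satisfied.
Vote: the compensation package for the chief executive requires a majority of the disinterested directors present (14 − 1 = 13). A majority of 13 is 7, so 7 affirmative votes are needed; 7 voted in favor. Satisfied.

Valid — all requirements satisfied.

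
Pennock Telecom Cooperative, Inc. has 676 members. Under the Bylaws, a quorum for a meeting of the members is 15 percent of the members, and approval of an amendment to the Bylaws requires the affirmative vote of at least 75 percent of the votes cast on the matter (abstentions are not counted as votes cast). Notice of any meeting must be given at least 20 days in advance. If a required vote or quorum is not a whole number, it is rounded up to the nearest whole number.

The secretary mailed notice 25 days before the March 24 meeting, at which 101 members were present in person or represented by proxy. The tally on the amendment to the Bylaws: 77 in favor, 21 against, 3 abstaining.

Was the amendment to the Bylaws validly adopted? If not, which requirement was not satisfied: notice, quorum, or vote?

Invalid — quorum requirement not satisfied.

Notice: 25 days given; 20 required. Satisfied.
Quorum: 15% of 676 = 101.40, rounded up to 102; 101 present. Not satisfied.
Vote: requires three-fourths of the votes cast (101 − 3 abstaining = 98); 3/4 of 98 = 73.50, rounded up to 74, so 74 needed; 77 in favor. Satisfied.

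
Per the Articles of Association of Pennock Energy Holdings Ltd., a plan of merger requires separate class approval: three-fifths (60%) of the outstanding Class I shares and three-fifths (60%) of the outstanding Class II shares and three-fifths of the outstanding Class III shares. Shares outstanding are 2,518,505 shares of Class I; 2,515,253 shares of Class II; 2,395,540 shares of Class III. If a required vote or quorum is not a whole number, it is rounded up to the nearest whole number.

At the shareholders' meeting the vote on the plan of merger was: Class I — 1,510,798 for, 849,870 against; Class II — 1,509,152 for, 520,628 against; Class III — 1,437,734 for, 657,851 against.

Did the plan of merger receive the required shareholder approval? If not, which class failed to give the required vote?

Not approved — the Class I shares did not give the required vote.

Class I: 3/5 of 2518505 = 1511103; 1,511,103 required, 1,510,798 in favor — not approved.
Class II: 3/5 of 2515253 = 1509151.80, rounded up to 1509152; 1,509,152 required, 1,509,152 in favor — approved.
Class III: 3/5 of 2395540 = 1437324; 1,437,324 required, 1,437,734 in favor — approved.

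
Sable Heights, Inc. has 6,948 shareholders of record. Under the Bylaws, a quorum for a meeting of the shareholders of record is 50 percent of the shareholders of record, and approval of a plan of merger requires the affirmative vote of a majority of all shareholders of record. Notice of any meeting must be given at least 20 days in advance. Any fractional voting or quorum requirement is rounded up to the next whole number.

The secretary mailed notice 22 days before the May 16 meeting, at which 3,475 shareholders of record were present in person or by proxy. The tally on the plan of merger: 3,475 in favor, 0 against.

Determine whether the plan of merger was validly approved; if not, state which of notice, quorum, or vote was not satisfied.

Notice: 22 days given; 20 required. Satisfied.
Quorum: 50% of 6,948 = 3,474; 3,475 present. Satisfied.
Vote: requires a majority of all shareholders of record (6,948); a majority of 6948 is 3475, so 3,475 needed; 3,475 in favor. Satisfied.

Valid — all requirements satisfied.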